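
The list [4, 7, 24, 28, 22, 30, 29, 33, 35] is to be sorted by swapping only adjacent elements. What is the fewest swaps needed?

Each adjacent swap fixes exactly one inversion, so the minimum swap count equals the number of inversions.
Count inversions — for each element, later elements that are smaller:
4: none → 0
7: none → 0
24: 22 → 1
28: 22 → 1
22: none → 0
30: 29 → 1
29: none → 0
33: none → 0
35: none → 0
Total inversions: 0 + 0 + 1 + 1 + 0 + 1 + 0 + 0 + 0 = 3

3 swaps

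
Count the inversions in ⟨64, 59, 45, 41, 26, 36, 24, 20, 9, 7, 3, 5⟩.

For each element, count later entries that are smaller:
64: 11
59: 10
45: 9
41: 8
26: 6
36: 6
24: 5
20: 4
9: 3
7: 2
3: 0
5: 0
Sum: 11 + 10 + 9 + 8 + 6 + 6 + 5 + 4 + 3 + 2 + 0 + 0 = 64

64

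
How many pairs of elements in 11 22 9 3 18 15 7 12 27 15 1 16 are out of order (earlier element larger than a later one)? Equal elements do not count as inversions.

Sweep left to right; for each value list the smaller values that follow it:
11: 4
22: 9
9: 3
3: 1
18: 6
15: 3
7: 1
12: 1
27: 3
15: 1
1: 0
16: 0
Sum: 4 + 9 + 3 + 1 + 6 + 3 + 1 + 1 + 3 + 1 + 0 + 0 = 32

32 inversions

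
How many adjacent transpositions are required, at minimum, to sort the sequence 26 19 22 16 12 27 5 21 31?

18

Minimum adjacent swaps = number of inversions (each swap of adjacent out-of-order elements removes one inversion and no swap can remove more).
Count inversions — for each element, later elements that are smaller:
26: 19, 22, 16, 12, 5, 21 → 6
19: 16, 12, 5 → 3
22: 16, 12, 5, 21 → 4
16: 12, 5 → 2
12: 5 → 1
27: 5, 21 → 2
5: none → 0
21: none → 0
31: none → 0
Total inversions: 6 + 3 + 4 + 2 + 1 + 2 + 0 + 0 + 0 = 18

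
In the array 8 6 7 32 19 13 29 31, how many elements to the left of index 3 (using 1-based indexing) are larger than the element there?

The element at index 3 is 7.
Elements before it: 8, 6
Those larger than 7: 8

1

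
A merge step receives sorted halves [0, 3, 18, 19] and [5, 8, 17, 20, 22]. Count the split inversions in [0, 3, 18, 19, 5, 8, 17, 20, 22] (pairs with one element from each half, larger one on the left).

6 cross-inversions

Take each right-half value and tally the left-half values above it:
r = 5: 18, 19 → 2
r = 8: 18, 19 → 2
r = 17: 18, 19 → 2
r = 20: none → 0
r = 22: none → 0
Cross-inversions: 2 + 2 + 2 + 0 + 0 = 6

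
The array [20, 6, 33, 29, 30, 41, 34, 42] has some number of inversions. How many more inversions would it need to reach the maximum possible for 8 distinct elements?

Maximum inversions for 8 distinct elements is C(8, 2) = 8·7/2 = 28.
Current inversions — for each element, count later smaller elements:
20: 1
6: 0
33: 2
29: 0
30: 0
41: 1
34: 0
42: 0
Current total: 1 + 0 + 2 + 0 + 0 + 1 + 0 + 0 = 4
Shortfall: 28 − 4 = 24

24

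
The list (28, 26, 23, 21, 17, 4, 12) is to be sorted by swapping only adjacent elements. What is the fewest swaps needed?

The minimum number of adjacent swaps to sort an array equals its inversion count, since every such swap removes exactly one inversion.
Count inversions — for each element, later elements that are smaller:
28: 26, 23, 21, 17, 4, 12 → 6
26: 23, 21, 17, 4, 12 → 5
23: 21, 17, 4, 12 → 4
21: 17, 4, 12 → 3
17: 4, 12 → 2
4: none → 0
12: none → 0
Total inversions: 6 + 5 + 4 + 3 + 2 + 0 + 0 = 20

20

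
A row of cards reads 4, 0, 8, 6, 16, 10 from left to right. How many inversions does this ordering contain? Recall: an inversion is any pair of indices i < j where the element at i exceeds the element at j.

Inversion pairs (indices are 0-based):
(0,1): 4 > 0
(2,3): 8 > 6
(4,5): 16 > 10
That's 3 pairs.

3 inversions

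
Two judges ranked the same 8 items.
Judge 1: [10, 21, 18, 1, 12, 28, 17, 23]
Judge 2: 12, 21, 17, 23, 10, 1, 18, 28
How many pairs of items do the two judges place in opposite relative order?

14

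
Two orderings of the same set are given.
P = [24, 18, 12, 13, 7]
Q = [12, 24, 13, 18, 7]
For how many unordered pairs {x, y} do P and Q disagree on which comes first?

3

Assign each item its position (1..5) in the first ordering, then rewrite the second ordering as that position sequence:
positions: 24→1, 18→2, 12→3, 13→4, 7→5
second ordering as positions: [3, 1, 4, 2, 5]
Discordant pairs = inversions in this position sequence.
3: 1, 2 → 2
1: 0
4: 2 → 1
2: 0
5: 0
Total: 2 + 0 + 1 + 0 + 0 = 3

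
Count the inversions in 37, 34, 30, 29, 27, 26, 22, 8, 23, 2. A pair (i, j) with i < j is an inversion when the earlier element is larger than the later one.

For each element, count later entries that are smaller:
37: 9
34: 8
30: 7
29: 6
27: 5
26: 4
22: 2
8: 1
23: 1
2: 0
Sum: 9 + 8 + 7 + 6 + 5 + 4 + 2 + 1 + 1 + 0 = 43

43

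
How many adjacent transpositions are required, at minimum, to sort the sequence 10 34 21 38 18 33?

Minimum adjacent swaps = number of inversions (each swap of adjacent out-of-order elements removes one inversion and no swap can remove more).
Count inversions — for each element, later elements that are smaller:
10: none → 0
34: 21, 18, 33 → 3
21: 18 → 1
38: 18, 33 → 2
18: none → 0
33: none → 0
Total inversions: 0 + 3 + 1 + 2 + 0 + 0 = 6

6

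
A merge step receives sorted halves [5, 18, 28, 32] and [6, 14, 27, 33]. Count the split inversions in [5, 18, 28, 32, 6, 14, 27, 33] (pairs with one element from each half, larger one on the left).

8

Count, for every r in R, how many entries of L exceed r:
r = 6: 18, 28, 32 → 3
r = 14: 18, 28, 32 → 3
r = 27: 28, 32 → 2
r = 33: none → 0
Cross-inversions: 3 + 3 + 2 + 0 = 8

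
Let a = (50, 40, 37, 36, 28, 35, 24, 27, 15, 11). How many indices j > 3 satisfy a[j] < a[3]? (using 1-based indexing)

7 such elements

The element at index 3 is 37.
Elements after it: 36, 28, 35, 24, 27, 15, 11
Those smaller than 37: 36, 28, 35, 24, 27, 15, 11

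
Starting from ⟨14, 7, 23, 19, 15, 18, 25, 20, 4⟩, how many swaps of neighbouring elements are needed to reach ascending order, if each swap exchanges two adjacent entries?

16

Minimum adjacent swaps = number of inversions (each swap of adjacent out-of-order elements removes one inversion and no swap can remove more).
Count inversions — for each element, later elements that are smaller:
14: 7, 4 → 2
7: 4 → 1
23: 19, 15, 18, 20, 4 → 5
19: 15, 18, 4 → 3
15: 4 → 1
18: 4 → 1
25: 20, 4 → 2
20: 4 → 1
4: none → 0
Total inversions: 2 + 1 + 5 + 3 + 1 + 1 + 2 + 1 + 0 = 16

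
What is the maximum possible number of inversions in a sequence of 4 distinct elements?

A reversed (strictly descending) arrangement makes every pair an inversion, giving C(4, 2) inversions.
C(4, 2) = 4·3/2 = 6

There are 6 inversions.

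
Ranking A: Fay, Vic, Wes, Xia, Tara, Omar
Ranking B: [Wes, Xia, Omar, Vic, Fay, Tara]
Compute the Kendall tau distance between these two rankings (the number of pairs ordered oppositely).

Assign each item its position (1..6) in the first ordering, then rewrite the second ordering as that position sequence:
positions: Fay→1, Vic→2, Wes→3, Xia→4, Tara→5, Omar→6
second ordering as positions: [3, 4, 6, 2, 1, 5]
Discordant pairs = inversions in this position sequence.
3: 2, 1 → 2
4: 2, 1 → 2
6: 2, 1, 5 → 3
2: 1 → 1
1: 0
5: 0
Total: 2 + 2 + 3 + 1 + 0 + 0 = 8

8 discordant pairs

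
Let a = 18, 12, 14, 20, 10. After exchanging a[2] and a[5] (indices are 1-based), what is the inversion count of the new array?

Positions 2 and 5 hold 12 and 10; after swapping, the array is [18, 10, 14, 20, 12].
Count, for each position, how many later elements it exceeds:
18: 3
10: 0
14: 1
20: 1
12: 0
Sum: 3 + 0 + 1 + 1 + 0 = 5

5 inversions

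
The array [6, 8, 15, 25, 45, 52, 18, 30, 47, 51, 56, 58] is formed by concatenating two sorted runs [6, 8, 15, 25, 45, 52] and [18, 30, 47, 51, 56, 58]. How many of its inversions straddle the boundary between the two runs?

Split inversions: 7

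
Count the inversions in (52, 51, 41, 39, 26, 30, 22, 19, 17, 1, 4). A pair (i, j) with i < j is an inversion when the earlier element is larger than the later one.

53 inversions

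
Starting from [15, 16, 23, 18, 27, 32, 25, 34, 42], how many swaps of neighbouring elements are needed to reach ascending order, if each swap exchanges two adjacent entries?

The minimum number of adjacent swaps to sort an array equals its inversion count, since every such swap removes exactly one inversion.
Count inversions — for each element, later elements that are smaller:
15: none → 0
16: none → 0
23: 18 → 1
18: none → 0
27: 25 → 1
32: 25 → 1
25: none → 0
34: none → 0
42: none → 0
Total inversions: 0 + 0 + 1 + 0 + 1 + 1 + 0 + 0 + 0 = 3

Swaps: 3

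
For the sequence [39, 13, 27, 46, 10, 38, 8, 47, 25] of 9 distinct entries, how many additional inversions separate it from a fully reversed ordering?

Maximum inversions for 9 distinct elements is C(9, 2) = 9·8/2 = 36.
Current inversions — for each element, count later smaller elements:
39: 6
13: 2
27: 3
46: 4
10: 1
38: 2
8: 0
47: 1
25: 0
Current total: 6 + 2 + 3 + 4 + 1 + 2 + 0 + 1 + 0 = 19
Shortfall: 36 − 19 = 17

17 inversions short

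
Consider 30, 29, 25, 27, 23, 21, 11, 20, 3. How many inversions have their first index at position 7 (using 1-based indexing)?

1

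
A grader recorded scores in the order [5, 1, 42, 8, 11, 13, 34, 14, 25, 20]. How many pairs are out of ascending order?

There are 12 inversions.

For each element, count later entries that are smaller:
5 → 1 → 1
1 → none → 0
42 → 8, 11, 13, 34, 14, 25, 20 → 7
8 → none → 0
11 → none → 0
13 → none → 0
34 → 14, 25, 20 → 3
14 → none → 0
25 → 20 → 1
20 → none → 0
Sum: 1 + 0 + 7 + 0 + 0 + 0 + 3 + 0 + 1 + 0 = 12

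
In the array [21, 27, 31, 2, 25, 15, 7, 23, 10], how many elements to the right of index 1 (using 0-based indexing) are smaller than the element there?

6

The element at index 1 is 27.
Elements after it: 31, 2, 25, 15, 7, 23, 10
Those smaller than 27: 2, 25, 15, 7, 23, 10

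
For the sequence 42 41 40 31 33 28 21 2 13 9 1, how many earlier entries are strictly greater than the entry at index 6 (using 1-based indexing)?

The element at index 6 is 28.
Elements before it: 42, 41, 40, 31, 33
Those larger than 28: 42, 41, 40, 31, 33

5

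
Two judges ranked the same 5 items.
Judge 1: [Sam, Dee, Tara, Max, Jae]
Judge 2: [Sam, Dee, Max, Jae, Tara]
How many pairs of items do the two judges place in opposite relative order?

Assign each item its position (1..5) in the first ordering, then rewrite the second ordering as that position sequence:
positions: Sam→1, Dee→2, Tara→3, Max→4, Jae→5
second ordering as positions: [1, 2, 4, 5, 3]
Discordant pairs = inversions in this position sequence.
1: 0
2: 0
4: 3 → 1
5: 3 → 1
3: 0
Total: 0 + 0 + 1 + 1 + 0 = 2

2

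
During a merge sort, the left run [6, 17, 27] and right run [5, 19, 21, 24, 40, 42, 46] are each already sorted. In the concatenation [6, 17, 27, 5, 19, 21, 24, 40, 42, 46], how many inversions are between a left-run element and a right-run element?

Take each right-half value and tally the left-half values above it:
r = 5: 6, 17, 27 → 3
r = 19: 27 → 1
r = 21: 27 → 1
r = 24: 27 → 1
r = 40: none → 0
r = 42: none → 0
r = 46: none → 0
Cross-inversions: 3 + 1 + 1 + 1 + 0 + 0 + 0 = 6

6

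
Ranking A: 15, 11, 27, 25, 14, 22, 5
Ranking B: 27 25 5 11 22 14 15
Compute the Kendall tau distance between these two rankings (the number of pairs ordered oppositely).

Assign each item its position (1..7) in the first ordering, then rewrite the second ordering as that position sequence:
positions: 15→1, 11→2, 27→3, 25→4, 14→5, 22→6, 5→7
second ordering as positions: [3, 4, 7, 2, 6, 5, 1]
Discordant pairs = inversions in this position sequence.
3: 2, 1 → 2
4: 2, 1 → 2
7: 2, 6, 5, 1 → 4
2: 1 → 1
6: 5, 1 → 2
5: 1 → 1
1: 0
Total: 2 + 2 + 4 + 1 + 2 + 1 + 0 = 12

12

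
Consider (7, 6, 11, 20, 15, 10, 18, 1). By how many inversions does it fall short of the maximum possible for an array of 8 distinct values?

15 inversions short

Maximum inversions for 8 distinct elements is C(8, 2) = 8·7/2 = 28.
Current inversions — for each element, count later smaller elements:
7: 2
6: 1
11: 2
20: 4
15: 2
10: 1
18: 1
1: 0
Current total: 2 + 1 + 2 + 4 + 2 + 1 + 1 + 0 = 13
Shortfall: 28 − 13 = 15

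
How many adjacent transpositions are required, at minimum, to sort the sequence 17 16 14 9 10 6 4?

There are 20 adjacent swaps.

Each adjacent swap fixes exactly one inversion, so the minimum swap count equals the number of inversions.
Count inversions — for each element, later elements that are smaller:
17: 16, 14, 9, 10, 6, 4 → 6
16: 14, 9, 10, 6, 4 → 5
14: 9, 10, 6, 4 → 4
9: 6, 4 → 2
10: 6, 4 → 2
6: 4 → 1
4: none → 0
Total inversions: 6 + 5 + 4 + 2 + 2 + 1 + 0 = 20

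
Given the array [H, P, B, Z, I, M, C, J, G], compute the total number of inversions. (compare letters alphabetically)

20

For each element, count later entries that are smaller:
H → B, C, G → 3
P → B, I, M, C, J, G → 6
B → none → 0
Z → I, M, C, J, G → 5
I → C, G → 2
M → C, J, G → 3
C → none → 0
J → G → 1
G → none → 0
Sum: 3 + 6 + 0 + 5 + 2 + 3 + 0 + 1 + 0 = 20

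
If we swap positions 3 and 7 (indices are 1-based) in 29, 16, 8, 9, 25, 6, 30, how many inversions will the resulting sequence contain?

16 inversions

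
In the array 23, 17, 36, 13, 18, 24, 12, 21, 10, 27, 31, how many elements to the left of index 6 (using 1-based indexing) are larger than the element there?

1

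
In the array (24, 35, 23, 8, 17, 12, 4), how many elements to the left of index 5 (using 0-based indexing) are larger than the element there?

4

The element at index 5 is 12.
Elements before it: 24, 35, 23, 8, 17
Those larger than 12: 24, 35, 23, 17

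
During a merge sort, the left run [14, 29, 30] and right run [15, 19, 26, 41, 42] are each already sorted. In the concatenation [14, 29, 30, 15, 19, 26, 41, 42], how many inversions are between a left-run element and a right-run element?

Count, for every r in R, how many entries of L exceed r:
r = 15: 29, 30 → 2
r = 19: 29, 30 → 2
r = 26: 29, 30 → 2
r = 41: none → 0
r = 42: none → 0
Cross-inversions: 2 + 2 + 2 + 0 + 0 = 6

Cross-inversions: 6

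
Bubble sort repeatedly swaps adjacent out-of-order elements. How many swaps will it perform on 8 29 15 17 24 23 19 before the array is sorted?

8 adjacent swaps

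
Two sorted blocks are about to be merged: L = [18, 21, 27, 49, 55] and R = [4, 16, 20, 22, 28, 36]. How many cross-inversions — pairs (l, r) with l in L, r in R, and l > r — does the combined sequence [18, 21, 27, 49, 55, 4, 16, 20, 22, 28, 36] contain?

Take each right-half value and tally the left-half values above it:
r = 4: 18, 21, 27, 49, 55 → 5
r = 16: 18, 21, 27, 49, 55 → 5
r = 20: 21, 27, 49, 55 → 4
r = 22: 27, 49, 55 → 3
r = 28: 49, 55 → 2
r = 36: 49, 55 → 2
Cross-inversions: 5 + 5 + 4 + 3 + 2 + 2 = 21

21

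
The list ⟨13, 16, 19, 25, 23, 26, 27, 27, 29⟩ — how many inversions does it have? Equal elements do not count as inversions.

Out-of-order pairs: 1

Element-by-element contributions:
13: 0
16: 0
19: 0
25: 1
23: 0
26: 0
27: 0
27: 0
29: 0
Sum: 0 + 0 + 0 + 1 + 0 + 0 + 0 + 0 + 0 = 1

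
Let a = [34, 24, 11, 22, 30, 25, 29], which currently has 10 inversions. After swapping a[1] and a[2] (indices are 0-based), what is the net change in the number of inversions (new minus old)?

Positions 1 and 2 hold 24 and 11; after swapping, the array is [34, 11, 24, 22, 30, 25, 29].
Element-by-element contributions:
34: 6
11: 0
24: 1
22: 0
30: 2
25: 0
29: 0
Sum: 6 + 0 + 1 + 0 + 2 + 0 + 0 = 9
Change: 9 − 10 = -1

-1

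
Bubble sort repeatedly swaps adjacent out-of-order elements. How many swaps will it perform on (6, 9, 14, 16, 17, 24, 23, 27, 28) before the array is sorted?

The minimum number of adjacent swaps to sort an array equals its inversion count, since every such swap removes exactly one inversion.
Count inversions — for each element, later elements that are smaller:
6: none → 0
9: none → 0
14: none → 0
16: none → 0
17: none → 0
24: 23 → 1
23: none → 0
27: none → 0
28: none → 0
Total inversions: 0 + 0 + 0 + 0 + 0 + 1 + 0 + 0 + 0 = 1

1 swap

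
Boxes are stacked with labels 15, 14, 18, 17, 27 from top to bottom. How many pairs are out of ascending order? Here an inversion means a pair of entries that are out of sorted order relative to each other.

Count, for each position, how many later elements it exceeds:
15 → 14 → 1
14 → none → 0
18 → 17 → 1
17 → none → 0
27 → none → 0
Sum: 1 + 0 + 1 + 0 + 0 = 2

2 inversions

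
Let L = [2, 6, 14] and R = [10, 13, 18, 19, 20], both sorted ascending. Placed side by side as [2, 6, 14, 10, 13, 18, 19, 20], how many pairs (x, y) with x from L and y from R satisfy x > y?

Count, for every r in R, how many entries of L exceed r:
r = 10: 14 → 1
r = 13: 14 → 1
r = 18: none → 0
r = 19: none → 0
r = 20: none → 0
Cross-inversions: 1 + 1 + 0 + 0 + 0 = 2

2 cross-inversions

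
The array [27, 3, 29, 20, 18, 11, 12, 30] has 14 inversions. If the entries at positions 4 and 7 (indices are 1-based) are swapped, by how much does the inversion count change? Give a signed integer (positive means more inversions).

-3

Positions 4 and 7 hold 20 and 12; after swapping, the array is [27, 3, 29, 12, 18, 11, 20, 30].
Sweep left to right; for each value list the smaller values that follow it:
27 → 3, 12, 18, 11, 20 → 5
3 → none → 0
29 → 12, 18, 11, 20 → 4
12 → 11 → 1
18 → 11 → 1
11 → none → 0
20 → none → 0
30 → none → 0
Sum: 5 + 0 + 4 + 1 + 1 + 0 + 0 + 0 = 11
Change: 11 − 14 = -3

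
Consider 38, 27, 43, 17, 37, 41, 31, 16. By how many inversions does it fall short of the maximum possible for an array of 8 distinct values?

10 inversions short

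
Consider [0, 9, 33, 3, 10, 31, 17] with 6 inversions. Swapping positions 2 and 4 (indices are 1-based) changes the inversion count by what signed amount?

Positions 2 and 4 hold 9 and 3; after swapping, the array is [0, 3, 33, 9, 10, 31, 17].
Count, for each position, how many later elements it exceeds:
0 → none → 0
3 → none → 0
33 → 9, 10, 31, 17 → 4
9 → none → 0
10 → none → 0
31 → 17 → 1
17 → none → 0
Sum: 0 + 0 + 4 + 0 + 0 + 1 + 0 = 5
Change: 5 − 6 = -1

-1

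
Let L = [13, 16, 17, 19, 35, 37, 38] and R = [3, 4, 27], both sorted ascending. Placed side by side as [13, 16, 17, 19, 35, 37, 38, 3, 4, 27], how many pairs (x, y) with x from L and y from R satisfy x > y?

17

Take each right-half value and tally the left-half values above it:
r = 3: 13, 16, 17, 19, 35, 37, 38 → 7
r = 4: 13, 16, 17, 19, 35, 37, 38 → 7
r = 27: 35, 37, 38 → 3
Cross-inversions: 7 + 7 + 3 = 17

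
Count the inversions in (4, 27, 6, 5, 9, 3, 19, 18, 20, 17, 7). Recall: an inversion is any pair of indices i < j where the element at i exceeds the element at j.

23

For each element, count later entries that are smaller:
4 → 3 → 1
27 → 6, 5, 9, 3, 19, 18, 20, 17, 7 → 9
6 → 5, 3 → 2
5 → 3 → 1
9 → 3, 7 → 2
3 → none → 0
19 → 18, 17, 7 → 3
18 → 17, 7 → 2
20 → 17, 7 → 2
17 → 7 → 1
7 → none → 0
Sum: 1 + 9 + 2 + 1 + 2 + 0 + 3 + 2 + 2 + 1 + 0 = 23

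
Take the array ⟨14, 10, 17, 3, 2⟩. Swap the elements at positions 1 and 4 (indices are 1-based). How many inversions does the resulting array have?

Positions 1 and 4 hold 14 and 3; after swapping, the array is [3, 10, 17, 14, 2].
Count, for each position, how many later elements it exceeds:
3: 1
10: 1
17: 2
14: 1
2: 0
Sum: 1 + 1 + 2 + 1 + 0 = 5

5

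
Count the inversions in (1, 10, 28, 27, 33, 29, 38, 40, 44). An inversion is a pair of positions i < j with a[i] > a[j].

Element-by-element contributions:
1 → none → 0
10 → none → 0
28 → 27 → 1
27 → none → 0
33 → 29 → 1
29 → none → 0
38 → none → 0
40 → none → 0
44 → none → 0
Sum: 0 + 0 + 1 + 0 + 1 + 0 + 0 + 0 + 0 = 2

There are 2 inversions.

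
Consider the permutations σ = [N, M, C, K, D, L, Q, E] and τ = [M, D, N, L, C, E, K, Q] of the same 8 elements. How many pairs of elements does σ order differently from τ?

Assign each item its position (1..8) in the first ordering, then rewrite the second ordering as that position sequence:
positions: N→1, M→2, C→3, K→4, D→5, L→6, Q→7, E→8
second ordering as positions: [2, 5, 1, 6, 3, 8, 4, 7]
Discordant pairs = inversions in this position sequence.
2: 1 → 1
5: 1, 3, 4 → 3
1: 0
6: 3, 4 → 2
3: 0
8: 4, 7 → 2
4: 0
7: 0
Total: 1 + 3 + 0 + 2 + 0 + 2 + 0 + 0 = 8

8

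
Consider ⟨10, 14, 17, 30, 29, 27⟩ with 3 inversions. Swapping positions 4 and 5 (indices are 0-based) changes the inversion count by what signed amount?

-1

Positions 4 and 5 hold 29 and 27; after swapping, the array is [10, 14, 17, 30, 27, 29].
Count, for each position, how many later elements it exceeds:
10 → none → 0
14 → none → 0
17 → none → 0
30 → 27, 29 → 2
27 → none → 0
29 → none → 0
Sum: 0 + 0 + 0 + 2 + 0 + 0 = 2
Change: 2 − 3 = -1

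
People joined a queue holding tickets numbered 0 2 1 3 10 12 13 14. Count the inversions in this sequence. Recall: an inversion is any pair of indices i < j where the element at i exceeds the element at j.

Element-by-element contributions:
0: 0
2: 1
1: 0
3: 0
10: 0
12: 0
13: 0
14: 0
Sum: 0 + 1 + 0 + 0 + 0 + 0 + 0 + 0 = 1

1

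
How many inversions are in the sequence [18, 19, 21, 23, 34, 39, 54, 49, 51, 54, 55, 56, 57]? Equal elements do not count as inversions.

2 out-of-order pairs

Sweep left to right; for each value list the smaller values that follow it:
18: 0
19: 0
21: 0
23: 0
34: 0
39: 0
54: 2
49: 0
51: 0
54: 0
55: 0
56: 0
57: 0
Sum: 0 + 0 + 0 + 0 + 0 + 0 + 2 + 0 + 0 + 0 + 0 + 0 + 0 = 2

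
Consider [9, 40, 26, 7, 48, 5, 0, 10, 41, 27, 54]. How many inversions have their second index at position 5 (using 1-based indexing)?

0 such elements

The element at index 5 is 48.
Elements before it: 9, 40, 26, 7
None of them are larger than 48.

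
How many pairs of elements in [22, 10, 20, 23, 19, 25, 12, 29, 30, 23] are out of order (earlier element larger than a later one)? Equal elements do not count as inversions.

Count, for each position, how many later elements it exceeds:
22 → 10, 20, 19, 12 → 4
10 → none → 0
20 → 19, 12 → 2
23 → 19, 12 → 2
19 → 12 → 1
25 → 12, 23 → 2
12 → none → 0
29 → 23 → 1
30 → 23 → 1
23 → none → 0
Sum: 4 + 0 + 2 + 2 + 1 + 2 + 0 + 1 + 1 + 0 = 13

13 out-of-order pairs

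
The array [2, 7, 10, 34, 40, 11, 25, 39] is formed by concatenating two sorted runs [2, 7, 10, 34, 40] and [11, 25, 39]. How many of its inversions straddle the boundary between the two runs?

For each element r of the right run, count left-run elements greater than r:
r = 11: 34, 40 → 2
r = 25: 34, 40 → 2
r = 39: 40 → 1
Cross-inversions: 2 + 2 + 1 = 5

Split inversions: 5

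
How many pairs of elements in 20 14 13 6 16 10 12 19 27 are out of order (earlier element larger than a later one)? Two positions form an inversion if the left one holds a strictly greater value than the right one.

16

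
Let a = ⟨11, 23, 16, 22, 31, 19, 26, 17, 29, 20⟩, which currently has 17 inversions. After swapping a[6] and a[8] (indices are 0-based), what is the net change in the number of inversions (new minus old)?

Positions 6 and 8 hold 26 and 29; after swapping, the array is [11, 23, 16, 22, 31, 19, 29, 17, 26, 20].
Sweep left to right; for each value list the smaller values that follow it:
11: 0
23: 5
16: 0
22: 3
31: 5
19: 1
29: 3
17: 0
26: 1
20: 0
Sum: 0 + 5 + 0 + 3 + 5 + 1 + 3 + 0 + 1 + 0 = 18
Change: 18 − 17 = +1

+1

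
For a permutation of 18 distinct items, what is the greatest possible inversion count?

153 inversions

The maximum occurs when the array is in strictly decreasing order: every one of the C(18, 2) pairs is inverted.
C(18, 2) = 18·17/2 = 153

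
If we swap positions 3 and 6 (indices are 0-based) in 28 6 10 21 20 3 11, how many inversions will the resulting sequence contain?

Positions 3 and 6 hold 21 and 11; after swapping, the array is [28, 6, 10, 11, 20, 3, 21].
For each element, count later entries that are smaller:
28 → 6, 10, 11, 20, 3, 21 → 6
6 → 3 → 1
10 → 3 → 1
11 → 3 → 1
20 → 3 → 1
3 → none → 0
21 → none → 0
Sum: 6 + 1 + 1 + 1 + 1 + 0 + 0 = 10

10 inversions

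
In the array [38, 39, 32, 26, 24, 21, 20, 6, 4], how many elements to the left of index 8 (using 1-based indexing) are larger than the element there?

7 such elements

The element at index 8 is 6.
Elements before it: 38, 39, 32, 26, 24, 21, 20
Those larger than 6: 38, 39, 32, 26, 24, 21, 20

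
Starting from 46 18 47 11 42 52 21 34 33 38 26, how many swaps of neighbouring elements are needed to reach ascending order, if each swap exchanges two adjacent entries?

30 swaps

Minimum adjacent swaps = number of inversions (each swap of adjacent out-of-order elements removes one inversion and no swap can remove more).
Count inversions — for each element, later elements that are smaller:
46: 18, 11, 42, 21, 34, 33, 38, 26 → 8
18: 11 → 1
47: 11, 42, 21, 34, 33, 38, 26 → 7
11: none → 0
42: 21, 34, 33, 38, 26 → 5
52: 21, 34, 33, 38, 26 → 5
21: none → 0
34: 33, 26 → 2
33: 26 → 1
38: 26 → 1
26: none → 0
Total inversions: 8 + 1 + 7 + 0 + 5 + 5 + 0 + 2 + 1 + 1 + 0 = 30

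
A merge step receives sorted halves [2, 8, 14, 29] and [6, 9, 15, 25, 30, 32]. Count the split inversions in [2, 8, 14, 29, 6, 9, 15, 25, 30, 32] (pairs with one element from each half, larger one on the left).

For each element r of the right run, count left-run elements greater than r:
r = 6: 8, 14, 29 → 3
r = 9: 14, 29 → 2
r = 15: 29 → 1
r = 25: 29 → 1
r = 30: none → 0
r = 32: none → 0
Cross-inversions: 3 + 2 + 1 + 1 + 0 + 0 = 7

7 cross-inversions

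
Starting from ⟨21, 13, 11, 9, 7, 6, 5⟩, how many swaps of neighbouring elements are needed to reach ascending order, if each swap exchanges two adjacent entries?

The minimum number of adjacent swaps to sort an array equals its inversion count, since every such swap removes exactly one inversion.
Count inversions — for each element, later elements that are smaller:
21: 13, 11, 9, 7, 6, 5 → 6
13: 11, 9, 7, 6, 5 → 5
11: 9, 7, 6, 5 → 4
9: 7, 6, 5 → 3
7: 6, 5 → 2
6: 5 → 1
5: none → 0
Total inversions: 6 + 5 + 4 + 3 + 2 + 1 + 0 = 21

21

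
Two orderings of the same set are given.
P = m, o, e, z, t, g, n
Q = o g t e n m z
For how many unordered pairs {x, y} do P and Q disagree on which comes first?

Assign each item its position (1..7) in the first ordering, then rewrite the second ordering as that position sequence:
positions: m→1, o→2, e→3, z→4, t→5, g→6, n→7
second ordering as positions: [2, 6, 5, 3, 7, 1, 4]
Discordant pairs = inversions in this position sequence.
2: 1 → 1
6: 5, 3, 1, 4 → 4
5: 3, 1, 4 → 3
3: 1 → 1
7: 1, 4 → 2
1: 0
4: 0
Total: 1 + 4 + 3 + 1 + 2 + 0 + 0 = 11

11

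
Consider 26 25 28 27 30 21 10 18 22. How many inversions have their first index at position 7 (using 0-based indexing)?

The element at index 7 is 18.
Elements after it: 22
None of them are smaller than 18.

0 such elements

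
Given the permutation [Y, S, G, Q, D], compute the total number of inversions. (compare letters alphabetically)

Inversion pairs (indices are 1-based):
(1,2): Y > S
(1,3): Y > G
(1,4): Y > Q
(1,5): Y > D
(2,3): S > G
(2,4): S > Q
(2,5): S > D
(3,5): G > D
(4,5): Q > D
That's 9 pairs.

9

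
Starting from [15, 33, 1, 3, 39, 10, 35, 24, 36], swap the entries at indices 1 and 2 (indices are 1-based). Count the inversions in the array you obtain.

13

Positions 1 and 2 hold 15 and 33; after swapping, the array is [33, 15, 1, 3, 39, 10, 35, 24, 36].
For each element, count later entries that are smaller:
33: 5
15: 3
1: 0
3: 0
39: 4
10: 0
35: 1
24: 0
36: 0
Sum: 5 + 3 + 0 + 0 + 4 + 0 + 1 + 0 + 0 = 13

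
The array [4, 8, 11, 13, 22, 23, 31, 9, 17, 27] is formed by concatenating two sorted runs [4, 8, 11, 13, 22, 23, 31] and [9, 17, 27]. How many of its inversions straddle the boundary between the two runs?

Count, for every r in R, how many entries of L exceed r:
r = 9: 11, 13, 22, 23, 31 → 5
r = 17: 22, 23, 31 → 3
r = 27: 31 → 1
Cross-inversions: 5 + 3 + 1 = 9

9 split inversions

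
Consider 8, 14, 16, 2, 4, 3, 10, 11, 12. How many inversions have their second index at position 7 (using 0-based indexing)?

2

The element at index 7 is 11.
Elements before it: 8, 14, 16, 2, 4, 3, 10
Those larger than 11: 14, 16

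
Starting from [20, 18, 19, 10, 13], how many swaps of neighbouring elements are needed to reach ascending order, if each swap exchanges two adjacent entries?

Each adjacent swap fixes exactly one inversion, so the minimum swap count equals the number of inversions.
Count inversions — for each element, later elements that are smaller:
20: 18, 19, 10, 13 → 4
18: 10, 13 → 2
19: 10, 13 → 2
10: none → 0
13: none → 0
Total inversions: 4 + 2 + 2 + 0 + 0 = 8

Adjacent swaps: 8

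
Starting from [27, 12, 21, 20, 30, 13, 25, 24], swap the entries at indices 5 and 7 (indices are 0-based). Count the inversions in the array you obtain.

14 inversions

Positions 5 and 7 hold 13 and 24; after swapping, the array is [27, 12, 21, 20, 30, 24, 25, 13].
Sweep left to right; for each value list the smaller values that follow it:
27 → 12, 21, 20, 24, 25, 13 → 6
12 → none → 0
21 → 20, 13 → 2
20 → 13 → 1
30 → 24, 25, 13 → 3
24 → 13 → 1
25 → 13 → 1
13 → none → 0
Sum: 6 + 0 + 2 + 1 + 3 + 1 + 1 + 0 = 14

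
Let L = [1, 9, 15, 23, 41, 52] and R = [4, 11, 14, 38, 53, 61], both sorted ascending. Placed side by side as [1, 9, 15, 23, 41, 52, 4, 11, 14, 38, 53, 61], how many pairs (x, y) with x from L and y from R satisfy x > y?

For each element r of the right run, count left-run elements greater than r:
r = 4: 9, 15, 23, 41, 52 → 5
r = 11: 15, 23, 41, 52 → 4
r = 14: 15, 23, 41, 52 → 4
r = 38: 41, 52 → 2
r = 53: none → 0
r = 61: none → 0
Cross-inversions: 5 + 4 + 4 + 2 + 0 + 0 = 15

Split inversions: 15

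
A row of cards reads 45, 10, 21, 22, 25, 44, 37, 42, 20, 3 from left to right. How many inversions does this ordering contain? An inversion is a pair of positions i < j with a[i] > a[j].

Inversions: 25

Count, for each position, how many later elements it exceeds:
45 → 10, 21, 22, 25, 44, 37, 42, 20, 3 → 9
10 → 3 → 1
21 → 20, 3 → 2
22 → 20, 3 → 2
25 → 20, 3 → 2
44 → 37, 42, 20, 3 → 4
37 → 20, 3 → 2
42 → 20, 3 → 2
20 → 3 → 1
3 → none → 0
Sum: 9 + 1 + 2 + 2 + 2 + 4 + 2 + 2 + 1 + 0 = 25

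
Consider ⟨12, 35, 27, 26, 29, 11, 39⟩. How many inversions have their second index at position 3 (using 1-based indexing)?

1

The element at index 3 is 27.
Elements before it: 12, 35
Those larger than 27: 35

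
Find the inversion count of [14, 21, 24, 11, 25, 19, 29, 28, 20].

There are 12 inversions.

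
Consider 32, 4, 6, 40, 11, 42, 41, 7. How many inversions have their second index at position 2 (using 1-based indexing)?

1 such element

The element at index 2 is 4.
Elements before it: 32
Those larger than 4: 32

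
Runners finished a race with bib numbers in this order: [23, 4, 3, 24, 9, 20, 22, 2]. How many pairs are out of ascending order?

Sweep left to right; for each value list the smaller values that follow it:
23 → 4, 3, 9, 20, 22, 2 → 6
4 → 3, 2 → 2
3 → 2 → 1
24 → 9, 20, 22, 2 → 4
9 → 2 → 1
20 → 2 → 1
22 → 2 → 1
2 → none → 0
Sum: 6 + 2 + 1 + 4 + 1 + 1 + 1 + 0 = 16

16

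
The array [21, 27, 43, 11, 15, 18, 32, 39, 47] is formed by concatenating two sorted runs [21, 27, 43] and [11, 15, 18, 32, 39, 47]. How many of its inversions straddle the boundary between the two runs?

Split inversions: 11

Take each right-half value and tally the left-half values above it:
r = 11: 21, 27, 43 → 3
r = 15: 21, 27, 43 → 3
r = 18: 21, 27, 43 → 3
r = 32: 43 → 1
r = 39: 43 → 1
r = 47: none → 0
Cross-inversions: 3 + 3 + 3 + 1 + 1 + 0 = 11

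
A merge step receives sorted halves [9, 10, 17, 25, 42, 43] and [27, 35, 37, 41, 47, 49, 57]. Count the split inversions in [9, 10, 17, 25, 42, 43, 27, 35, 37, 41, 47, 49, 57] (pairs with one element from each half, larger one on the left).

8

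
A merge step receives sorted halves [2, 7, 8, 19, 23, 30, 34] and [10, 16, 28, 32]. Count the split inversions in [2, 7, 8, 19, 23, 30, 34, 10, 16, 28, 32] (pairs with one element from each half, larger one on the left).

For each element r of the right run, count left-run elements greater than r:
r = 10: 19, 23, 30, 34 → 4
r = 16: 19, 23, 30, 34 → 4
r = 28: 30, 34 → 2
r = 32: 34 → 1
Cross-inversions: 4 + 4 + 2 + 1 = 11

11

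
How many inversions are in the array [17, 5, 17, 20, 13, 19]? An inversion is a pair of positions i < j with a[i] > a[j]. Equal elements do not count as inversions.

Inversions: 5

Out-of-order index pairs (1-indexed):
(1,2): 17 > 5
(1,5): 17 > 13
(3,5): 17 > 13
(4,5): 20 > 13
(4,6): 20 > 19
That's 5 pairs.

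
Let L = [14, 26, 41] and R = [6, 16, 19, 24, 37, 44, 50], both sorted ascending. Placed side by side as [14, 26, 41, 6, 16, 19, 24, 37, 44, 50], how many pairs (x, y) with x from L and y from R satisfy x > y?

There are 10 cross-inversions.

For each element r of the right run, count left-run elements greater than r:
r = 6: 14, 26, 41 → 3
r = 16: 26, 41 → 2
r = 19: 26, 41 → 2
r = 24: 26, 41 → 2
r = 37: 41 → 1
r = 44: none → 0
r = 50: none → 0
Cross-inversions: 3 + 2 + 2 + 2 + 1 + 0 + 0 = 10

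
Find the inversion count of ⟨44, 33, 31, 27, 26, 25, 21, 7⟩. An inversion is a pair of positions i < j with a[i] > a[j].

Sweep left to right; for each value list the smaller values that follow it:
44: 7
33: 6
31: 5
27: 4
26: 3
25: 2
21: 1
7: 0
Sum: 7 + 6 + 5 + 4 + 3 + 2 + 1 + 0 = 28

28 out-of-order pairs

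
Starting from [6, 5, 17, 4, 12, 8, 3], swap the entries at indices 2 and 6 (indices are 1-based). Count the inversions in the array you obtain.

Positions 2 and 6 hold 5 and 8; after swapping, the array is [6, 8, 17, 4, 12, 5, 3].
Count, for each position, how many later elements it exceeds:
6 → 4, 5, 3 → 3
8 → 4, 5, 3 → 3
17 → 4, 12, 5, 3 → 4
4 → 3 → 1
12 → 5, 3 → 2
5 → 3 → 1
3 → none → 0
Sum: 3 + 3 + 4 + 1 + 2 + 1 + 0 = 14

14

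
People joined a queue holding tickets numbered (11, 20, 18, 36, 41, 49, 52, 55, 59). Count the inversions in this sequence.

1 inversion

For each element, count later entries that are smaller:
11 → none → 0
20 → 18 → 1
18 → none → 0
36 → none → 0
41 → none → 0
49 → none → 0
52 → none → 0
55 → none → 0
59 → none → 0
Sum: 0 + 1 + 0 + 0 + 0 + 0 + 0 + 0 + 0 = 1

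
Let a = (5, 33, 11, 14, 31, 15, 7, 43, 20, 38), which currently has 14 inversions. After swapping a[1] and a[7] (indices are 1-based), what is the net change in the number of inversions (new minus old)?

+1

Positions 1 and 7 hold 5 and 7; after swapping, the array is [7, 33, 11, 14, 31, 15, 5, 43, 20, 38].
Element-by-element contributions:
7 → 5 → 1
33 → 11, 14, 31, 15, 5, 20 → 6
11 → 5 → 1
14 → 5 → 1
31 → 15, 5, 20 → 3
15 → 5 → 1
5 → none → 0
43 → 20, 38 → 2
20 → none → 0
38 → none → 0
Sum: 1 + 6 + 1 + 1 + 3 + 1 + 0 + 2 + 0 + 0 = 15
Change: 15 − 14 = +1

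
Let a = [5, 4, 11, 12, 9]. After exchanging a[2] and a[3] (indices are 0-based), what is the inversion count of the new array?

4 inversions

Positions 2 and 3 hold 11 and 12; after swapping, the array is [5, 4, 12, 11, 9].
Sweep left to right; for each value list the smaller values that follow it:
5 → 4 → 1
4 → none → 0
12 → 11, 9 → 2
11 → 9 → 1
9 → none → 0
Sum: 1 + 0 + 2 + 1 + 0 = 4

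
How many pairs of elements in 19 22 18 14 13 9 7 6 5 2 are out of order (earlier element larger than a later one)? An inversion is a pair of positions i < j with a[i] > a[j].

44

Sweep left to right; for each value list the smaller values that follow it:
19 → 18, 14, 13, 9, 7, 6, 5, 2 → 8
22 → 18, 14, 13, 9, 7, 6, 5, 2 → 8
18 → 14, 13, 9, 7, 6, 5, 2 → 7
14 → 13, 9, 7, 6, 5, 2 → 6
13 → 9, 7, 6, 5, 2 → 5
9 → 7, 6, 5, 2 → 4
7 → 6, 5, 2 → 3
6 → 5, 2 → 2
5 → 2 → 1
2 → none → 0
Sum: 8 + 8 + 7 + 6 + 5 + 4 + 3 + 2 + 1 + 0 = 44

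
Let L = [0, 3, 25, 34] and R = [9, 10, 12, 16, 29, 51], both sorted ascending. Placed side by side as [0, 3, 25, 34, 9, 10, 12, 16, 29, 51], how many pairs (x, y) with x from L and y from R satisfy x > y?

For each element r of the right run, count left-run elements greater than r:
r = 9: 25, 34 → 2
r = 10: 25, 34 → 2
r = 12: 25, 34 → 2
r = 16: 25, 34 → 2
r = 29: 34 → 1
r = 51: none → 0
Cross-inversions: 2 + 2 + 2 + 2 + 1 + 0 = 9

9 split inversions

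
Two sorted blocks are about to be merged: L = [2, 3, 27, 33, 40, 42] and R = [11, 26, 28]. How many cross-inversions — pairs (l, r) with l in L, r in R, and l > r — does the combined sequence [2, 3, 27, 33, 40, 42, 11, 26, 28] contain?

11 cross-inversions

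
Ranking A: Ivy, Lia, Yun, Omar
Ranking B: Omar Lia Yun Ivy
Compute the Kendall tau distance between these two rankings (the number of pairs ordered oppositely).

5

Assign each item its position (1..4) in the first ordering, then rewrite the second ordering as that position sequence:
positions: Ivy→1, Lia→2, Yun→3, Omar→4
second ordering as positions: [4, 2, 3, 1]
Discordant pairs = inversions in this position sequence.
4: 2, 3, 1 → 3
2: 1 → 1
3: 1 → 1
1: 0
Total: 3 + 1 + 1 + 0 = 5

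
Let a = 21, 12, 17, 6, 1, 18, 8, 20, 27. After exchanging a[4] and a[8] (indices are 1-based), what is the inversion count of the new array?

20

Positions 4 and 8 hold 6 and 20; after swapping, the array is [21, 12, 17, 20, 1, 18, 8, 6, 27].
Element-by-element contributions:
21: 7
12: 3
17: 3
20: 4
1: 0
18: 2
8: 1
6: 0
27: 0
Sum: 7 + 3 + 3 + 4 + 0 + 2 + 1 + 0 + 0 = 20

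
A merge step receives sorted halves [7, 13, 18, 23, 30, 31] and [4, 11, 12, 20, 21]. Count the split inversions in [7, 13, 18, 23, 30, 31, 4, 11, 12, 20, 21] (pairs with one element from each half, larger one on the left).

Take each right-half value and tally the left-half values above it:
r = 4: 7, 13, 18, 23, 30, 31 → 6
r = 11: 13, 18, 23, 30, 31 → 5
r = 12: 13, 18, 23, 30, 31 → 5
r = 20: 23, 30, 31 → 3
r = 21: 23, 30, 31 → 3
Cross-inversions: 6 + 5 + 5 + 3 + 3 = 22

22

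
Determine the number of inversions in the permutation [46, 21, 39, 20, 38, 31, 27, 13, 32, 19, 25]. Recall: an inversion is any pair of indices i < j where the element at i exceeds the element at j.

38

For each element, count later entries that are smaller:
46 → 21, 39, 20, 38, 31, 27, 13, 32, 19, 25 → 10
21 → 20, 13, 19 → 3
39 → 20, 38, 31, 27, 13, 32, 19, 25 → 8
20 → 13, 19 → 2
38 → 31, 27, 13, 32, 19, 25 → 6
31 → 27, 13, 19, 25 → 4
27 → 13, 19, 25 → 3
13 → none → 0
32 → 19, 25 → 2
19 → none → 0
25 → none → 0
Sum: 10 + 3 + 8 + 2 + 6 + 4 + 3 + 0 + 2 + 0 + 0 = 38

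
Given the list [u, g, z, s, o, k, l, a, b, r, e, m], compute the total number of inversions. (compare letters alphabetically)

44 inversions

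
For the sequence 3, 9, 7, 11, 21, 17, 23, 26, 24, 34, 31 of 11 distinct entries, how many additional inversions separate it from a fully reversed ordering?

51 inversions short

Maximum inversions for 11 distinct elements is C(11, 2) = 11·10/2 = 55.
Current inversions — for each element, count later smaller elements:
3: 0
9: 1
7: 0
11: 0
21: 1
17: 0
23: 0
26: 1
24: 0
34: 1
31: 0
Current total: 0 + 1 + 0 + 0 + 1 + 0 + 0 + 1 + 0 + 1 + 0 = 4
Shortfall: 55 − 4 = 51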